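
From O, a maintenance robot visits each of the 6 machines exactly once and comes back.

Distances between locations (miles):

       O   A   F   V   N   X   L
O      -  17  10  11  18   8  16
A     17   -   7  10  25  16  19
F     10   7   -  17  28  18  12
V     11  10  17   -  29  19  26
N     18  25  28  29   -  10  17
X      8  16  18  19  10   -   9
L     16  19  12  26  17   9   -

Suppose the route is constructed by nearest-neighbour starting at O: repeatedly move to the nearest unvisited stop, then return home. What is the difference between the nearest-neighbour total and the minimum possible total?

O: X=8, F=10, V=11, L=16, A=17, N=18 ⇒ X
X: L=9, N=10, A=16, F=18, V=19 ⇒ L
L: F=12, N=17, A=19, V=26 ⇒ F
F: A=7, V=17, N=28 ⇒ A
A: V=10, N=25 ⇒ V
V: N=29 ⇒ N
NN route O → X → L → F → A → V → N → O costs 93.
Optimal: O → V → A → F → L → N → X → O costs 75 (by enumerating all 360 distinct tours).
Excess = 93 − 75 = 18.

The nearest-neighbour route is 18 miles longer than optimal.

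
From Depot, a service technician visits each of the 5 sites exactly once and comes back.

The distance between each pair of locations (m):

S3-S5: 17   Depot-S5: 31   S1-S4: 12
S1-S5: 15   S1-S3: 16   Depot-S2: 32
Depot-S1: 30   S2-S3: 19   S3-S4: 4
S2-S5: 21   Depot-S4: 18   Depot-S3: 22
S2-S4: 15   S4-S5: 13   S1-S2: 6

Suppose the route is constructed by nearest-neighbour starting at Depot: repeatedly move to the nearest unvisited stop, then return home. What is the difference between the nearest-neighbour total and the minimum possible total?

From Depot: S4=18, S3=22, S1=30, S5=31, S2=32 → choose S4 (18).
From S4: S3=4, S1=12, S5=13, S2=15 → choose S3 (4).
From S3: S1=16, S5=17, S2=19 → choose S1 (16).
From S1: S2=6, S5=15 → choose S2 (6).
From S2: S5=21 → choose S5 (21).
NN route Depot → S4 → S3 → S1 → S2 → S5 → Depot costs 96.
Optimal: Depot → S2 → S1 → S5 → S3 → S4 → Depot costs 92 (by enumerating all 60 distinct tours).
Excess = 96 − 92 = 4.

Excess over optimum: 4 m.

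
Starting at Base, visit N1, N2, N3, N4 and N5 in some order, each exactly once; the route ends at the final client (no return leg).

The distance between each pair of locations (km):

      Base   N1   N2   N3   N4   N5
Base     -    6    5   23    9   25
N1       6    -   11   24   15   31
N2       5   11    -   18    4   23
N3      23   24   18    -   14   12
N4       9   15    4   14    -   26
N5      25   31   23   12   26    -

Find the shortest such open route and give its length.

There are 5! = 120 possible orderings.
Base→N1→N2→N3→N4→N5: 6+11+18+14+26 = 75
Base→N1→N2→N3→N5→N4: 6+11+18+12+26 = 73
Base→N1→N2→N4→N3→N5: 6+11+4+14+12 = 47
Base→N1→N2→N4→N5→N3: 6+11+4+26+12 = 59
Base→N1→N2→N5→N3→N4: 6+11+23+12+14 = 66
Base→N1→N2→N5→N4→N3: 6+11+23+26+14 = 80
Base→N1→N3→N2→N4→N5: 6+24+18+4+26 = 78
Base→N1→N3→N2→N5→N4: 6+24+18+23+26 = 97
Base→N1→N3→N4→N2→N5: 6+24+14+4+23 = 71
Base→N1→N3→N4→N5→N2: 6+24+14+26+23 = 93
Base→N1→N3→N5→N2→N4: 6+24+12+23+4 = 69
Base→N1→N3→N5→N4→N2: 6+24+12+26+4 = 72
Base→N1→N4→N2→N3→N5: 6+15+4+18+12 = 55
Base→N1→N4→N2→N5→N3: 6+15+4+23+12 = 60
… (106 more)
The minimum is 47.
One shortest path: Base → N1 → N2 → N4 → N3 → N5.

Minimum one-way distance = 47 km.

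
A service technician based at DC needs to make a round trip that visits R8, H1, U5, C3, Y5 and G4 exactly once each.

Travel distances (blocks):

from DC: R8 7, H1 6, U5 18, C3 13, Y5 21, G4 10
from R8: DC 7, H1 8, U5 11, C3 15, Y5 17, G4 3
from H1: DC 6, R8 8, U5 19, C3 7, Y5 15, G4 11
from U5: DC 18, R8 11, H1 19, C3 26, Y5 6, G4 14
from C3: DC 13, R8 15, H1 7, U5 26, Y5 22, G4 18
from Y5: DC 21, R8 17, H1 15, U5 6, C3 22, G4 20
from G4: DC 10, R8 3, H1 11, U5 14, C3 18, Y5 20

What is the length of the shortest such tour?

Shortest round trip = 65 blocks.

There are 360 distinct closed tours to check (reversals are equivalent).
DC-R8-H1-U5-C3-Y5-G4-DC: 7+8+19+26+22+20+10 = 112
DC-R8-H1-U5-C3-G4-Y5-DC: 7+8+19+26+18+20+21 = 119
DC-R8-H1-U5-Y5-C3-G4-DC: 7+8+19+6+22+18+10 = 90
DC-R8-H1-U5-Y5-G4-C3-DC: 7+8+19+6+20+18+13 = 91
DC-R8-H1-U5-G4-C3-Y5-DC: 7+8+19+14+18+22+21 = 109
DC-R8-H1-U5-G4-Y5-C3-DC: 7+8+19+14+20+22+13 = 103
DC-R8-H1-C3-U5-Y5-G4-DC: 7+8+7+26+6+20+10 = 84
DC-R8-H1-C3-U5-G4-Y5-DC: 7+8+7+26+14+20+21 = 103
… (352 more)
DC-R8-G4-U5-Y5-H1-C3-DC: 7+3+14+6+15+7+13 = 65  ← best
The minimum is 65.
One optimal route: DC → R8 → G4 → U5 → Y5 → H1 → C3 → DC (or its reverse).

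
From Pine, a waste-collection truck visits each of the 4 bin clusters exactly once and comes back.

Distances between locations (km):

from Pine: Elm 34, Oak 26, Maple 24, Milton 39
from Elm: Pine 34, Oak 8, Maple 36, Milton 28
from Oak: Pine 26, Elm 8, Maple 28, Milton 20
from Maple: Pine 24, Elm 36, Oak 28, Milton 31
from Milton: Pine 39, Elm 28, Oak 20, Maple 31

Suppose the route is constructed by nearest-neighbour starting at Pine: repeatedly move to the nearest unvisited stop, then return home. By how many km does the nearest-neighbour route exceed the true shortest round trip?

Excess over optimum: 10 km.

Pine: Maple=24, Oak=26, Elm=34, Milton=39 ⇒ Maple
Maple: Oak=28, Milton=31, Elm=36 ⇒ Oak
Oak: Elm=8, Milton=20 ⇒ Elm
Elm: Milton=28 ⇒ Milton
NN route Pine → Maple → Oak → Elm → Milton → Pine costs 127.
Optimal: Pine → Elm → Oak → Milton → Maple → Pine costs 117 (by enumerating all 12 distinct tours).
Excess = 127 − 117 = 10.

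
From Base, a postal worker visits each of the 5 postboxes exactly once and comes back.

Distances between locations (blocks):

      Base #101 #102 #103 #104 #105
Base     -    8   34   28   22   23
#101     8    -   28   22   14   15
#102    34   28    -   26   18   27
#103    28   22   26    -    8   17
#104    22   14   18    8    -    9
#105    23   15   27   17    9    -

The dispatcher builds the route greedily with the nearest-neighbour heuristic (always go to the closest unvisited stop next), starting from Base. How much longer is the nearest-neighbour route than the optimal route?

From Base: #101=8, #104=22, #105=23, #103=28, #102=34 → choose #101 (8).
From #101: #104=14, #105=15, #103=22, #102=28 → choose #104 (14).
From #104: #103=8, #105=9, #102=18 → choose #103 (8).
From #103: #105=17, #102=26 → choose #105 (17).
From #105: #102=27 → choose #102 (27).
NN route Base → #101 → #104 → #103 → #105 → #102 → Base costs 108.
Optimal: Base → #101 → #105 → #103 → #104 → #102 → Base costs 100 (by enumerating all 60 distinct tours).
Excess = 108 − 100 = 8.

The nearest-neighbour route is 8 blocks longer than optimal.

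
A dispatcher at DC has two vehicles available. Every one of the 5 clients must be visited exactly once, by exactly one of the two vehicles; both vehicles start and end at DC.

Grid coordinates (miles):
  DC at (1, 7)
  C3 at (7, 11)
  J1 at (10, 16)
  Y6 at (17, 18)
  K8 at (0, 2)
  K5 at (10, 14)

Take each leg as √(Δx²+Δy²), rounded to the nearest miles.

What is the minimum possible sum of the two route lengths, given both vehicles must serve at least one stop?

Minimum combined distance: 49 miles.

There are 2^4 − 1 = 15 ways to divide the 5 stops into two non-empty groups. For each, the best each vehicle can do is its own shortest tour through its group:
  {C3} + {J1, Y6, K8, K5}: 14 + 48 = 62
  {J1} + {C3, Y6, K8, K5}: 26 + 47 = 73
  {C3, J1} + {Y6, K8, K5}: 26 + 47 = 73
  {Y6} + {C3, J1, K8, K5}: 38 + 35 = 73
  {C3, Y6} + {J1, K8, K5}: 38 + 35 = 73
  {J1, Y6} + {C3, K8, K5}: 39 + 31 = 70
  … (15 splits in total)
  {K8} + {C3, J1, Y6, K5}: 10 + 39 = 49  ← best
Best: vehicle 1 DC → K8 → DC = 10; vehicle 2 DC → C3 → J1 → Y6 → K5 → DC = 39; combined 49.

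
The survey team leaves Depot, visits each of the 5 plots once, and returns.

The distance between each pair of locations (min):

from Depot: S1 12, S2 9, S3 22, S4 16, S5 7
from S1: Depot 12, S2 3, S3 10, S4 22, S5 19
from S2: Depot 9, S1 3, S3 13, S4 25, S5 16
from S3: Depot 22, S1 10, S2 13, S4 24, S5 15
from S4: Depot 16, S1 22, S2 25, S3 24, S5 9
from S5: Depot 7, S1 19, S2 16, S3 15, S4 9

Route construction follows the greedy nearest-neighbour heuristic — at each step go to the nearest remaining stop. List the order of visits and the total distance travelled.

76 min along Depot → S5 → S4 → S1 → S2 → S3 → Depot.

From Depot: distances to unvisited — S5=7, S2=9, S1=12, S4=16, S3=22. Nearest is S5 (7).
From S5: distances to unvisited — S4=9, S3=15, S2=16, S1=19. Nearest is S4 (9).
From S4: distances to unvisited — S1=22, S3=24, S2=25. Nearest is S1 (22).
From S1: distances to unvisited — S2=3, S3=10. Nearest is S2 (3).
From S2: distances to unvisited — S3=13. Nearest is S3 (13).
Return S3→Depot: 22.
Total = 7 + 9 + 22 + 3 + 13 + 22 = 76.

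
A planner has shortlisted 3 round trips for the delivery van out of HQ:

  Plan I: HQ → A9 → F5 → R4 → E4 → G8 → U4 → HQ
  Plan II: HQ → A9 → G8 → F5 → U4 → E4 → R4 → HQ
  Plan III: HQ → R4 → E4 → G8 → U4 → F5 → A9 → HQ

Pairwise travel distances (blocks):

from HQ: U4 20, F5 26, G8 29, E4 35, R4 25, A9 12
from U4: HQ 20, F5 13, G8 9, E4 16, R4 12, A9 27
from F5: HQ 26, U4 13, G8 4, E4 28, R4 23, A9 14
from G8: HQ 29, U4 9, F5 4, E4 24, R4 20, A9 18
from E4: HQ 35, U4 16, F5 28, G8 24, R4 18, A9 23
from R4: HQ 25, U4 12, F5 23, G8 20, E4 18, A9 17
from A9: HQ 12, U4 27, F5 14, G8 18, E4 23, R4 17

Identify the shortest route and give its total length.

106 blocks — Plan II is the shortest.

Plan I: 12 + 14 + 23 + 18 + 24 + 9 + 20 = 120
Plan II: 12 + 18 + 4 + 13 + 16 + 18 + 25 = 106
Plan III: 25 + 18 + 24 + 9 + 13 + 14 + 12 = 115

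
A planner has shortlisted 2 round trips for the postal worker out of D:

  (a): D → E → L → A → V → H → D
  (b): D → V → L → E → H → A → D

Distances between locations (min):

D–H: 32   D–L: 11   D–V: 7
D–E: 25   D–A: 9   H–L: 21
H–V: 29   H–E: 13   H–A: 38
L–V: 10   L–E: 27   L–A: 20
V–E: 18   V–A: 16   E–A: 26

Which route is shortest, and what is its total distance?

(a): 25 + 27 + 20 + 16 + 29 + 32 = 149
(b): 7 + 10 + 27 + 13 + 38 + 9 = 104

Shortest is (b), total 104 min.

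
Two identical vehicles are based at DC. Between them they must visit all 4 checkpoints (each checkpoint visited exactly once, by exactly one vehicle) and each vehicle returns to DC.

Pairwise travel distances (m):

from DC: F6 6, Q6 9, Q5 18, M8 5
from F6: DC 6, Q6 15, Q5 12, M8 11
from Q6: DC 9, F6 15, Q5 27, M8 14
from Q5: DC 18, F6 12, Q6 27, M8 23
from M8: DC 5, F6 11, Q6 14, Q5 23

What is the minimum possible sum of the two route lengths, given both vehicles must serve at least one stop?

Minimum combined distance: 64 m.

Try each way of splitting the stops between the two vehicles (each non-empty) and, for each split, find the best tour for each vehicle:
  {F6} + {Q6, Q5, M8}: 12 + 64 = 76
  {Q6} + {F6, Q5, M8}: 18 + 46 = 64
  {F6, Q6} + {Q5, M8}: 30 + 46 = 76
  {Q5} + {F6, Q6, M8}: 36 + 40 = 76
  {F6, Q5} + {Q6, M8}: 36 + 28 = 64
  {Q6, Q5} + {F6, M8}: 54 + 22 = 76
  … (7 splits in total)
Best: vehicle 1 DC → Q6 → DC = 18; vehicle 2 DC → F6 → Q5 → M8 → DC = 46; combined 64.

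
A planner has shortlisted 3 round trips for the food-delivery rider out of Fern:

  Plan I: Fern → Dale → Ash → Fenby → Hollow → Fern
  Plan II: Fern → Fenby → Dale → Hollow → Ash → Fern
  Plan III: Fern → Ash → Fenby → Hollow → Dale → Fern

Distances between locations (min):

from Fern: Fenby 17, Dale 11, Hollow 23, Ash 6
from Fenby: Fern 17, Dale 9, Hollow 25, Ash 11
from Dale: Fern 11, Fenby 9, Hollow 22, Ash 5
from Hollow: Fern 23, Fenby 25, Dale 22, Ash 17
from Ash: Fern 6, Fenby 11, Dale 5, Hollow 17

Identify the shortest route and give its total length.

Plan I: 11 + 5 + 11 + 25 + 23 = 75
Plan II: 17 + 9 + 22 + 17 + 6 = 71
Plan III: 6 + 11 + 25 + 22 + 11 = 75

71 min — Plan II is the shortest.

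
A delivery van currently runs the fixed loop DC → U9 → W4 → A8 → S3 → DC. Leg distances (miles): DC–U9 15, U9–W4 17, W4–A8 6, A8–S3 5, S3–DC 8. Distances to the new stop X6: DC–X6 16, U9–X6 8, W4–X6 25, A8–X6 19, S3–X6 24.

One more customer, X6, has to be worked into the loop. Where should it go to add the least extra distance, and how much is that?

Insertion cost between consecutive stops i–j is d(i,X6) + d(X6,j) − d(i,j):
  between DC and U9: 16 + 8 − 15 = 9
  between U9 and W4: 8 + 25 − 17 = 16
  between W4 and A8: 25 + 19 − 6 = 38
  between A8 and S3: 19 + 24 − 5 = 38
  between S3 and DC: 24 + 16 − 8 = 32
Cheapest insertion is between DC and U9, adding 9.
New total = 51 + 9 = 60.

+9 miles — insert X6 between DC and U9.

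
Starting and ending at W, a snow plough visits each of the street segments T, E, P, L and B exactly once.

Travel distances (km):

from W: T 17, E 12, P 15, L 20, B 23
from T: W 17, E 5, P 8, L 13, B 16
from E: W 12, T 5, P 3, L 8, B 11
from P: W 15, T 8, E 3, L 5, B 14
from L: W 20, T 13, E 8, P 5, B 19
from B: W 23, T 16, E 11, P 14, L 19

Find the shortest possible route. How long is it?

W → T → E → P → L → B → W: 17+5+3+5+19+23 = 72
W → T → E → P → B → L → W: 17+5+3+14+19+20 = 78
W → T → E → L → P → B → W: 17+5+8+5+14+23 = 72
W → T → E → L → B → P → W: 17+5+8+19+14+15 = 78
W → T → E → B → P → L → W: 17+5+11+14+5+20 = 72
W → T → E → B → L → P → W: 17+5+11+19+5+15 = 72
W → T → P → E → L → B → W: 17+8+3+8+19+23 = 78
W → T → P → E → B → L → W: 17+8+3+11+19+20 = 78
W → T → P → L → E → B → W: 17+8+5+8+11+23 = 72
W → T → P → L → B → E → W: 17+8+5+19+11+12 = 72
W → T → P → B → E → L → W: 17+8+14+11+8+20 = 78
W → T → P → B → L → E → W: 17+8+14+19+8+12 = 78
W → T → L → E → P → B → W: 17+13+8+3+14+23 = 78
W → T → L → E → B → P → W: 17+13+8+11+14+15 = 78
… (46 more)
The minimum is 72.
One optimal route: W → T → E → P → L → B → W (or its reverse).

Shortest round trip = 72 km.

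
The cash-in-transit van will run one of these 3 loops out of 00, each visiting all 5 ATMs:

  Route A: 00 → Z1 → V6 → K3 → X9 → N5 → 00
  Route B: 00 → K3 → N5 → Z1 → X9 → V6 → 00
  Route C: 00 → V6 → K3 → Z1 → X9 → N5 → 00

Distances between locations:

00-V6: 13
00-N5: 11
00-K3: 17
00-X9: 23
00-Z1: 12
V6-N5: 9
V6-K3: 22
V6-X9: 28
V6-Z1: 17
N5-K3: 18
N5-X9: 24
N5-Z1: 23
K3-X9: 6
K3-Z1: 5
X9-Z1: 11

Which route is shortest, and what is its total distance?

Route A: 12 + 17 + 22 + 6 + 24 + 11 = 92
Route B: 17 + 18 + 23 + 11 + 28 + 13 = 110
Route C: 13 + 22 + 5 + 11 + 24 + 11 = 86

Shortest is Route C, total 86.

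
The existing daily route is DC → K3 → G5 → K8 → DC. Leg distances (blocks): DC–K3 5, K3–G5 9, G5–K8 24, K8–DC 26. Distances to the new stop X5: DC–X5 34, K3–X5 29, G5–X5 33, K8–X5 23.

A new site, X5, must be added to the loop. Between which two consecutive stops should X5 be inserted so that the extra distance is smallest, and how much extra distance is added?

Adding 31 blocks by placing X5 on the K8–DC leg.

Insertion cost between consecutive stops i–j is d(i,X5) + d(X5,j) − d(i,j):
  between DC and K3: 34 + 29 − 5 = 58
  between K3 and G5: 29 + 33 − 9 = 53
  between G5 and K8: 33 + 23 − 24 = 32
  between K8 and DC: 23 + 34 − 26 = 31
Cheapest insertion is between K8 and DC, adding 31.
New total = 64 + 31 = 95.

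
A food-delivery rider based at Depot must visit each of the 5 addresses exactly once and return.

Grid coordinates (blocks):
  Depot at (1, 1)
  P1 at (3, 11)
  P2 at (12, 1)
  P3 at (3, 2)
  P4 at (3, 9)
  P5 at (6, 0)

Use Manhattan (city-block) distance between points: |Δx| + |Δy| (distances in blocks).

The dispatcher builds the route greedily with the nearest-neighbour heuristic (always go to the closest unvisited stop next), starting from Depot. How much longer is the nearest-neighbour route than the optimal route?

Depot: P3=3, P5=6, P4=10, P2=11, P1=12 ⇒ P3
P3: P5=5, P4=7, P1=9, P2=10 ⇒ P5
P5: P2=7, P4=12, P1=14 ⇒ P2
P2: P4=17, P1=19 ⇒ P4
P4: P1=2 ⇒ P1
NN route Depot → P3 → P5 → P2 → P4 → P1 → Depot costs 46.
Optimal: Depot → P1 → P4 → P3 → P2 → P5 → Depot costs 44 (by enumerating all 60 distinct tours).
Excess = 46 − 44 = 2.

Excess over optimum: 2 blocks.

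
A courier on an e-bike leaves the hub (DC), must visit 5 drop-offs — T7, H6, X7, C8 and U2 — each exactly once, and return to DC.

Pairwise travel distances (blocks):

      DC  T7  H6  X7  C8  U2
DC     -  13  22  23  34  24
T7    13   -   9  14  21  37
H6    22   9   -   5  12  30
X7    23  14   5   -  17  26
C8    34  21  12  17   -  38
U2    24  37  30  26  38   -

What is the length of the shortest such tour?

101 blocks — the shortest possible round trip.

There are 60 distinct closed tours to check (reversals are equivalent).
DC → T7 → H6 → X7 → C8 → U2 → DC: 13+9+5+17+38+24 = 106
DC → T7 → H6 → X7 → U2 → C8 → DC: 13+9+5+26+38+34 = 125
DC → T7 → H6 → C8 → X7 → U2 → DC: 13+9+12+17+26+24 = 101
DC → T7 → H6 → C8 → U2 → X7 → DC: 13+9+12+38+26+23 = 121
DC → T7 → H6 → U2 → X7 → C8 → DC: 13+9+30+26+17+34 = 129
DC → T7 → H6 → U2 → C8 → X7 → DC: 13+9+30+38+17+23 = 130
DC → T7 → X7 → H6 → C8 → U2 → DC: 13+14+5+12+38+24 = 106
DC → T7 → X7 → H6 → U2 → C8 → DC: 13+14+5+30+38+34 = 134
DC → T7 → X7 → C8 → H6 → U2 → DC: 13+14+17+12+30+24 = 110
DC → T7 → X7 → C8 → U2 → H6 → DC: 13+14+17+38+30+22 = 134
DC → T7 → X7 → U2 → H6 → C8 → DC: 13+14+26+30+12+34 = 129
DC → T7 → X7 → U2 → C8 → H6 → DC: 13+14+26+38+12+22 = 125
DC → T7 → C8 → H6 → X7 → U2 → DC: 13+21+12+5+26+24 = 101
DC → T7 → C8 → H6 → U2 → X7 → DC: 13+21+12+30+26+23 = 125
… (46 more)
The minimum is 101.
One optimal route: DC → T7 → H6 → C8 → X7 → U2 → DC (or its reverse).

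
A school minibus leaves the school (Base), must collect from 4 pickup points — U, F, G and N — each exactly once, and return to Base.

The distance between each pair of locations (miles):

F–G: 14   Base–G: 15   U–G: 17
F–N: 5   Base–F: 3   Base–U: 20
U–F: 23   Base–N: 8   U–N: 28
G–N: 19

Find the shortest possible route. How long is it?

There are 12 distinct closed tours to check (reversals are equivalent).
Base - U - F - G - N - Base: 20+23+14+19+8 = 84
Base - U - F - N - G - Base: 20+23+5+19+15 = 82
Base - U - G - F - N - Base: 20+17+14+5+8 = 64
Base - U - G - N - F - Base: 20+17+19+5+3 = 64
Base - U - N - F - G - Base: 20+28+5+14+15 = 82
Base - U - N - G - F - Base: 20+28+19+14+3 = 84
Base - F - U - G - N - Base: 3+23+17+19+8 = 70
Base - F - U - N - G - Base: 3+23+28+19+15 = 88
Base - F - G - U - N - Base: 3+14+17+28+8 = 70
Base - F - N - U - G - Base: 3+5+28+17+15 = 68
Base - G - U - F - N - Base: 15+17+23+5+8 = 68
Base - G - F - U - N - Base: 15+14+23+28+8 = 88
The minimum is 64.
One optimal route: Base → U → G → F → N → Base (or its reverse).

64 miles — the shortest possible round trip.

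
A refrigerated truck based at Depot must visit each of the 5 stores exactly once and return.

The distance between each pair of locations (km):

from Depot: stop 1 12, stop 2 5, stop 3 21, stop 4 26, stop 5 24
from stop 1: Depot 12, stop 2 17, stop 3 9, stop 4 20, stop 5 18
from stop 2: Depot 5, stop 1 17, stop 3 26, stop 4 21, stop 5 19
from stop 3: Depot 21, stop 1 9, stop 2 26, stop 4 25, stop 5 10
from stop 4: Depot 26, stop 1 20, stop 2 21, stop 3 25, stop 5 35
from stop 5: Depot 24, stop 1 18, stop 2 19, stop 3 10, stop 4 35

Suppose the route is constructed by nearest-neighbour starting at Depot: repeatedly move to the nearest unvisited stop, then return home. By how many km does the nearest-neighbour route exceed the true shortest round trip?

From Depot: stop 2=5, stop 1=12, stop 3=21, stop 5=24, stop 4=26 → choose stop 2 (5).
From stop 2: stop 1=17, stop 5=19, stop 4=21, stop 3=26 → choose stop 1 (17).
From stop 1: stop 3=9, stop 5=18, stop 4=20 → choose stop 3 (9).
From stop 3: stop 5=10, stop 4=25 → choose stop 5 (10).
From stop 5: stop 4=35 → choose stop 4 (35).
NN route Depot → stop 2 → stop 1 → stop 3 → stop 5 → stop 4 → Depot costs 102.
Optimal: Depot → stop 2 → stop 4 → stop 1 → stop 3 → stop 5 → Depot costs 89 (by enumerating all 60 distinct tours).
Excess = 102 − 89 = 13.

13 km longer than the optimal tour.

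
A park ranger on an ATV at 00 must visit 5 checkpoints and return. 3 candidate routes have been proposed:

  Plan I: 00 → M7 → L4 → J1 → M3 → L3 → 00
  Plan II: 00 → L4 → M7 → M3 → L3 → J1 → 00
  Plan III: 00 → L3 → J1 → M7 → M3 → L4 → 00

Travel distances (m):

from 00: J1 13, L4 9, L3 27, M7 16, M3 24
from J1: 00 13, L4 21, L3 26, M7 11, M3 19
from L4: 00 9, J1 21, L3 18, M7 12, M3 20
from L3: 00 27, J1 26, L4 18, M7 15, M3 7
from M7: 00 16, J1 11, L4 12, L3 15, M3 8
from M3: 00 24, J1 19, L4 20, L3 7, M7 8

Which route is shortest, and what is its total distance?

75 m — Plan II is the shortest.

Plan I: 16 + 12 + 21 + 19 + 7 + 27 = 102
Plan II: 9 + 12 + 8 + 7 + 26 + 13 = 75
Plan III: 27 + 26 + 11 + 8 + 20 + 9 = 101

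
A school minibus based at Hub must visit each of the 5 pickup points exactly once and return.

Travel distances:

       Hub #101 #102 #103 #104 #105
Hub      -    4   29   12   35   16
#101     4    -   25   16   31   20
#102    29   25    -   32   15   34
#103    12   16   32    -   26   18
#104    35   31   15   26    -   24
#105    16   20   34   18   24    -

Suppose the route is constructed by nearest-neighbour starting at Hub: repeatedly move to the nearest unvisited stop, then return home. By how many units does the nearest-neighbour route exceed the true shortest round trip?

8 longer than the optimal tour.

From Hub: #101=4, #103=12, #105=16, #102=29, #104=35 → choose #101 (4).
From #101: #103=16, #105=20, #102=25, #104=31 → choose #103 (16).
From #103: #105=18, #104=26, #102=32 → choose #105 (18).
From #105: #104=24, #102=34 → choose #104 (24).
From #104: #102=15 → choose #102 (15).
NN route Hub → #101 → #103 → #105 → #104 → #102 → Hub costs 106.
Optimal: Hub → #101 → #102 → #104 → #105 → #103 → Hub costs 98 (by enumerating all 60 distinct tours).
Excess = 106 − 98 = 8.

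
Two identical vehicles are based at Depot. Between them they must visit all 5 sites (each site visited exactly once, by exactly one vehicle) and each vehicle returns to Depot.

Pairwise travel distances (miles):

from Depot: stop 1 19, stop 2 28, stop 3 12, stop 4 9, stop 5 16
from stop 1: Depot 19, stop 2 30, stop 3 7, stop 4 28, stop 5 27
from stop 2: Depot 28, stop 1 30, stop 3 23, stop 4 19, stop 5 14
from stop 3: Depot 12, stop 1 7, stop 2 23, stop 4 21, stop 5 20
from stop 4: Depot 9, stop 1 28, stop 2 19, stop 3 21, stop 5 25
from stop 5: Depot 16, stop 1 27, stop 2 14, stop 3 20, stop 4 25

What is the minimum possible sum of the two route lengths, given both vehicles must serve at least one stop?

96 miles — the smallest possible combined total.

There are 2^4 − 1 = 15 ways to divide the 5 stops into two non-empty groups. For each, the best each vehicle can do is its own shortest tour through its group:
  {stop 1} + {stop 2, stop 3, stop 4, stop 5}: 38 + 74 = 112
  {stop 2} + {stop 1, stop 3, stop 4, stop 5}: 56 + 80 = 136
  {stop 1, stop 2} + {stop 3, stop 4, stop 5}: 77 + 66 = 143
  {stop 3} + {stop 1, stop 2, stop 4, stop 5}: 24 + 88 = 112
  {stop 1, stop 3} + {stop 2, stop 4, stop 5}: 38 + 58 = 96
  {stop 2, stop 3} + {stop 1, stop 4, stop 5}: 63 + 80 = 143
  … (15 splits in total)
Best: vehicle 1 Depot → stop 1 → stop 3 → Depot = 38; vehicle 2 Depot → stop 4 → stop 2 → stop 5 → Depot = 58; combined 96.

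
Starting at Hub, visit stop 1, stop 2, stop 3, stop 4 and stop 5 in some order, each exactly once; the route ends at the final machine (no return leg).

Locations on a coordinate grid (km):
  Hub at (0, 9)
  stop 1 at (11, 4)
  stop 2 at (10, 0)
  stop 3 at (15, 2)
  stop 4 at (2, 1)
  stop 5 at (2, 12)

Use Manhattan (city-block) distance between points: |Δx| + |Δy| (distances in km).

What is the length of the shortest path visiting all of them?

Shortest open route: 36 km.

There are 5! = 120 possible orderings.
Hub→stop 1→stop 2→stop 3→stop 4→stop 5: 16+5+7+14+11 = 53
Hub→stop 1→stop 2→stop 3→stop 5→stop 4: 16+5+7+23+11 = 62
Hub→stop 1→stop 2→stop 4→stop 3→stop 5: 16+5+9+14+23 = 67
Hub→stop 1→stop 2→stop 4→stop 5→stop 3: 16+5+9+11+23 = 64
Hub→stop 1→stop 2→stop 5→stop 3→stop 4: 16+5+20+23+14 = 78
Hub→stop 1→stop 2→stop 5→stop 4→stop 3: 16+5+20+11+14 = 66
Hub→stop 1→stop 3→stop 2→stop 4→stop 5: 16+6+7+9+11 = 49
Hub→stop 1→stop 3→stop 2→stop 5→stop 4: 16+6+7+20+11 = 60
Hub→stop 1→stop 3→stop 4→stop 2→stop 5: 16+6+14+9+20 = 65
Hub→stop 1→stop 3→stop 4→stop 5→stop 2: 16+6+14+11+20 = 67
Hub→stop 1→stop 3→stop 5→stop 2→stop 4: 16+6+23+20+9 = 74
Hub→stop 1→stop 3→stop 5→stop 4→stop 2: 16+6+23+11+9 = 65
Hub→stop 1→stop 4→stop 2→stop 3→stop 5: 16+12+9+7+23 = 67
Hub→stop 1→stop 4→stop 2→stop 5→stop 3: 16+12+9+20+23 = 80
… (106 more)
Hub→stop 5→stop 4→stop 2→stop 1→stop 3: 5+11+9+5+6 = 36  ← best
The minimum is 36.
One shortest path: Hub → stop 5 → stop 4 → stop 2 → stop 1 → stop 3.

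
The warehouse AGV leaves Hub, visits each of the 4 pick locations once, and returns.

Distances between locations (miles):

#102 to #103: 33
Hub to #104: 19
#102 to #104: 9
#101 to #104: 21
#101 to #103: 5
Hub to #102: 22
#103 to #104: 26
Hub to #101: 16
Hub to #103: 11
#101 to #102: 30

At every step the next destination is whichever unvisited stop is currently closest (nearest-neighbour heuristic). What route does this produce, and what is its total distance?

From Hub: distances to unvisited — #103=11, #101=16, #104=19, #102=22. Nearest is #103 (11).
From #103: distances to unvisited — #101=5, #104=26, #102=33. Nearest is #101 (5).
From #101: distances to unvisited — #104=21, #102=30. Nearest is #104 (21).
From #104: distances to unvisited — #102=9. Nearest is #102 (9).
Return #102→Hub: 22.
Total = 11 + 5 + 21 + 9 + 22 = 68.

Nearest-neighbour total = 68 miles; route Hub → #103 → #101 → #104 → #102 → Hub.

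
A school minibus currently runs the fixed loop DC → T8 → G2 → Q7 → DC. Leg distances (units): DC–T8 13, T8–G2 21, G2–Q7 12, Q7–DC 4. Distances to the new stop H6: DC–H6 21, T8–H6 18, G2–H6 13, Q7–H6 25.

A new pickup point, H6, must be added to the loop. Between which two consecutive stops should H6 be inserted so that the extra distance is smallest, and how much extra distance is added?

Insertion cost between consecutive stops i–j is d(i,H6) + d(H6,j) − d(i,j):
  between DC and T8: 21 + 18 − 13 = 26
  between T8 and G2: 18 + 13 − 21 = 10
  between G2 and Q7: 13 + 25 − 12 = 26
  between Q7 and DC: 25 + 21 − 4 = 42
Cheapest insertion is between T8 and G2, adding 10.
New total = 50 + 10 = 60.

+10 — insert H6 between T8 and G2.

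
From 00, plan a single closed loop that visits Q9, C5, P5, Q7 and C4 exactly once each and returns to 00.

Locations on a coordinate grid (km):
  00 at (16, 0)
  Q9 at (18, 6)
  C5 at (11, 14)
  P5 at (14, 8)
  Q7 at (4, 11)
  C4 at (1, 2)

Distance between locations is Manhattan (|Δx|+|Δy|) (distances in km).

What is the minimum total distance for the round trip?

00 - Q9 - C5 - P5 - Q7 - C4 - 00: 8+15+9+13+12+17 = 74
00 - Q9 - C5 - P5 - C4 - Q7 - 00: 8+15+9+19+12+23 = 86
00 - Q9 - C5 - Q7 - P5 - C4 - 00: 8+15+10+13+19+17 = 82
00 - Q9 - C5 - Q7 - C4 - P5 - 00: 8+15+10+12+19+10 = 74
00 - Q9 - C5 - C4 - P5 - Q7 - 00: 8+15+22+19+13+23 = 100
00 - Q9 - C5 - C4 - Q7 - P5 - 00: 8+15+22+12+13+10 = 80
00 - Q9 - P5 - C5 - Q7 - C4 - 00: 8+6+9+10+12+17 = 62
00 - Q9 - P5 - C5 - C4 - Q7 - 00: 8+6+9+22+12+23 = 80
00 - Q9 - P5 - Q7 - C5 - C4 - 00: 8+6+13+10+22+17 = 76
00 - Q9 - P5 - Q7 - C4 - C5 - 00: 8+6+13+12+22+19 = 80
00 - Q9 - P5 - C4 - C5 - Q7 - 00: 8+6+19+22+10+23 = 88
00 - Q9 - P5 - C4 - Q7 - C5 - 00: 8+6+19+12+10+19 = 74
00 - Q9 - Q7 - C5 - P5 - C4 - 00: 8+19+10+9+19+17 = 82
00 - Q9 - Q7 - C5 - C4 - P5 - 00: 8+19+10+22+19+10 = 88
… (46 more)
The minimum is 62.
One optimal route: 00 → Q9 → P5 → C5 → Q7 → C4 → 00 (or its reverse).

62 km — the shortest possible round trip.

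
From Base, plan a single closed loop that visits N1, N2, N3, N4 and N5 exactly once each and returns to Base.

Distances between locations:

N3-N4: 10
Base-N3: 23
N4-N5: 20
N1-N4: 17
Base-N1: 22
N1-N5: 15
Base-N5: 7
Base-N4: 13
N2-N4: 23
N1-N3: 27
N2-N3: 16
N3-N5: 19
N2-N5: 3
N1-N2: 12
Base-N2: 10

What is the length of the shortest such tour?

Minimum total distance: 72.

With 5 stops there are 5!/2 = 60 distinct round trips (a route and its reverse cost the same).
Base-N1-N2-N3-N4-N5-Base: 22+12+16+10+20+7 = 87
Base-N1-N2-N3-N5-N4-Base: 22+12+16+19+20+13 = 102
Base-N1-N2-N4-N3-N5-Base: 22+12+23+10+19+7 = 93
Base-N1-N2-N4-N5-N3-Base: 22+12+23+20+19+23 = 119
Base-N1-N2-N5-N3-N4-Base: 22+12+3+19+10+13 = 79
Base-N1-N2-N5-N4-N3-Base: 22+12+3+20+10+23 = 90
Base-N1-N3-N2-N4-N5-Base: 22+27+16+23+20+7 = 115
Base-N1-N3-N2-N5-N4-Base: 22+27+16+3+20+13 = 101
Base-N1-N3-N4-N2-N5-Base: 22+27+10+23+3+7 = 92
Base-N1-N3-N4-N5-N2-Base: 22+27+10+20+3+10 = 92
Base-N1-N3-N5-N2-N4-Base: 22+27+19+3+23+13 = 107
Base-N1-N3-N5-N4-N2-Base: 22+27+19+20+23+10 = 121
Base-N1-N4-N2-N3-N5-Base: 22+17+23+16+19+7 = 104
Base-N1-N4-N2-N5-N3-Base: 22+17+23+3+19+23 = 107
… (46 more)
Base-N3-N4-N1-N2-N5-Base: 23+10+17+12+3+7 = 72  ← best
The minimum is 72.
One optimal route: Base → N3 → N4 → N1 → N2 → N5 → Base (or its reverse).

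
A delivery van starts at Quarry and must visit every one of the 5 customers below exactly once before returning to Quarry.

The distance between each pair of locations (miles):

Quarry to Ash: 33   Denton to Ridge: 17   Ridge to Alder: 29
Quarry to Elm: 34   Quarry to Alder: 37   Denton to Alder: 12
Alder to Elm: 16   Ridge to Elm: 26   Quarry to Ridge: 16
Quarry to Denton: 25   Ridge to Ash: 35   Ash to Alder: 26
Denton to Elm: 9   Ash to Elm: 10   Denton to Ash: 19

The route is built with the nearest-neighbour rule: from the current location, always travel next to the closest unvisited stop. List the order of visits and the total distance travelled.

Quarry → [Ridge:16 / Denton:25 / Ash:33 / Elm:34 / Alder:37] → Ridge (16)
Ridge → [Denton:17 / Elm:26 / Alder:29 / Ash:35] → Denton (17)
Denton → [Elm:9 / Alder:12 / Ash:19] → Elm (9)
Elm → [Ash:10 / Alder:16] → Ash (10)
Ash → [Alder:26] → Alder (26)
Return Alder→Quarry: 37.
Total = 16 + 17 + 9 + 10 + 26 + 37 = 115.

115 miles along Quarry → Ridge → Denton → Elm → Ash → Alder → Quarry.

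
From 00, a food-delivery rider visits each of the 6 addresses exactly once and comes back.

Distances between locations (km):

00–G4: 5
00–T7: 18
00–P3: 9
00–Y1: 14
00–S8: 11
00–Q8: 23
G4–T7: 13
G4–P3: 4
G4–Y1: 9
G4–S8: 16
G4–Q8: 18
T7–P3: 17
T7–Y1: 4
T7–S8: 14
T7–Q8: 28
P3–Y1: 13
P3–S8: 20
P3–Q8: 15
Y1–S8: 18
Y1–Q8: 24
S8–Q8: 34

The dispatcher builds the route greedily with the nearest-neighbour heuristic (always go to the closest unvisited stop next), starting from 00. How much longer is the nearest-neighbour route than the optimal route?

The nearest-neighbour route is 20 km longer than optimal.

00: G4=5, P3=9, S8=11, Y1=14, T7=18, Q8=23 ⇒ G4
G4: P3=4, Y1=9, T7=13, S8=16, Q8=18 ⇒ P3
P3: Y1=13, Q8=15, T7=17, S8=20 ⇒ Y1
Y1: T7=4, S8=18, Q8=24 ⇒ T7
T7: S8=14, Q8=28 ⇒ S8
S8: Q8=34 ⇒ Q8
NN route 00 → G4 → P3 → Y1 → T7 → S8 → Q8 → 00 costs 97.
Optimal: 00 → G4 → P3 → Q8 → Y1 → T7 → S8 → 00 costs 77 (by enumerating all 360 distinct tours).
Excess = 97 − 77 = 20.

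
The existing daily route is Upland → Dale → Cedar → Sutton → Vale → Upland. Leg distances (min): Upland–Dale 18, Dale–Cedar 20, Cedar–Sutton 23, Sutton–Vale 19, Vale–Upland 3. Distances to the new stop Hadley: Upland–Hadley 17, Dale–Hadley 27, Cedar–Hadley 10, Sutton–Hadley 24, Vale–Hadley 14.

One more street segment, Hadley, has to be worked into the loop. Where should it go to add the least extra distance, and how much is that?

Insertion cost between consecutive stops i–j is d(i,Hadley) + d(Hadley,j) − d(i,j):
  between Upland and Dale: 17 + 27 − 18 = 26
  between Dale and Cedar: 27 + 10 − 20 = 17
  between Cedar and Sutton: 10 + 24 − 23 = 11
  between Sutton and Vale: 24 + 14 − 19 = 19
  between Vale and Upland: 14 + 17 − 3 = 28
Cheapest insertion is between Cedar and Sutton, adding 11.
New total = 83 + 11 = 94.

+11 min — insert Hadley between Cedar and Sutton.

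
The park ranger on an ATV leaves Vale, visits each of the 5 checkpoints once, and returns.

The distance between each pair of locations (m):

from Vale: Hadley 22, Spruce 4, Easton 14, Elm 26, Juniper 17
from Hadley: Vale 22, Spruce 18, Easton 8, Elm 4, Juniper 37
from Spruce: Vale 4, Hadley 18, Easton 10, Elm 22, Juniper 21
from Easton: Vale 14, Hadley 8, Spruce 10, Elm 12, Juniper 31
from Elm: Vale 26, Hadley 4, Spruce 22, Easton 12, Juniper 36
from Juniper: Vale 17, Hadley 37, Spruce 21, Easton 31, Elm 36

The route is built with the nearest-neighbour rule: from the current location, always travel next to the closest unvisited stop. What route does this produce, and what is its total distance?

From Vale: distances to unvisited — Spruce=4, Easton=14, Juniper=17, Hadley=22, Elm=26. Nearest is Spruce (4).
From Spruce: distances to unvisited — Easton=10, Hadley=18, Juniper=21, Elm=22. Nearest is Easton (10).
From Easton: distances to unvisited — Hadley=8, Elm=12, Juniper=31. Nearest is Hadley (8).
From Hadley: distances to unvisited — Elm=4, Juniper=37. Nearest is Elm (4).
From Elm: distances to unvisited — Juniper=36. Nearest is Juniper (36).
Return Juniper→Vale: 17.
Total = 4 + 10 + 8 + 4 + 36 + 17 = 79.

Nearest-neighbour total = 79 m; route Vale → Spruce → Easton → Hadley → Elm → Juniper → Vale.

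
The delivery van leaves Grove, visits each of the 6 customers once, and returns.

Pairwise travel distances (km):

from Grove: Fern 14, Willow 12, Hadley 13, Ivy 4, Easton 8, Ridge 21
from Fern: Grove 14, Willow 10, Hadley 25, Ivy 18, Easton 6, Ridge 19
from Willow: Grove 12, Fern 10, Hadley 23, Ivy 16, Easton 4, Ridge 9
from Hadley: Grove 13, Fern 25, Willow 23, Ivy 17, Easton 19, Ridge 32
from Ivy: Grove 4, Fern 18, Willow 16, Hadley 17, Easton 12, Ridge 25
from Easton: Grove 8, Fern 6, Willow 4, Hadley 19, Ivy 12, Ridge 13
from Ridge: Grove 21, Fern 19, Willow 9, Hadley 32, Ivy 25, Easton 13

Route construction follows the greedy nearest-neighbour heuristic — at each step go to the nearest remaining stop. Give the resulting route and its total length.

At Grove the remaining stops are Ivy 4, Easton 8, Willow 12, Hadley 13, Fern 14, Ridge 21; go to Ivy.
At Ivy the remaining stops are Easton 12, Willow 16, Hadley 17, Fern 18, Ridge 25; go to Easton.
At Easton the remaining stops are Willow 4, Fern 6, Ridge 13, Hadley 19; go to Willow.
At Willow the remaining stops are Ridge 9, Fern 10, Hadley 23; go to Ridge.
At Ridge the remaining stops are Fern 19, Hadley 32; go to Fern.
At Fern the remaining stops are Hadley 25; go to Hadley.
Return Hadley→Grove: 13.
Total = 4 + 12 + 4 + 9 + 19 + 25 + 13 = 86.

Total distance 86 km via the nearest-neighbour route Grove → Ivy → Easton → Willow → Ridge → Fern → Hadley → Grove.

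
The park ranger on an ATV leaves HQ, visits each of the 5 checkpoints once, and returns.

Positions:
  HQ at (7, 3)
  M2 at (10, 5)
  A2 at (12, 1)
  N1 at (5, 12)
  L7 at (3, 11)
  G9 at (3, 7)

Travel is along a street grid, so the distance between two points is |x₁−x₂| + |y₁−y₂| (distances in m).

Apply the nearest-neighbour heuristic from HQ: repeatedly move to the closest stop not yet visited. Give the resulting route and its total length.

HQ → [M2:5 / A2:7 / G9:8 / N1:11 / L7:12] → M2 (5)
M2 → [A2:6 / G9:9 / N1:12 / L7:13] → A2 (6)
A2 → [G9:15 / N1:18 / L7:19] → G9 (15)
G9 → [L7:4 / N1:7] → L7 (4)
L7 → [N1:3] → N1 (3)
Return N1→HQ: 11.
Total = 5 + 6 + 15 + 4 + 3 + 11 = 44.

44 m along HQ → M2 → A2 → G9 → L7 → N1 → HQ.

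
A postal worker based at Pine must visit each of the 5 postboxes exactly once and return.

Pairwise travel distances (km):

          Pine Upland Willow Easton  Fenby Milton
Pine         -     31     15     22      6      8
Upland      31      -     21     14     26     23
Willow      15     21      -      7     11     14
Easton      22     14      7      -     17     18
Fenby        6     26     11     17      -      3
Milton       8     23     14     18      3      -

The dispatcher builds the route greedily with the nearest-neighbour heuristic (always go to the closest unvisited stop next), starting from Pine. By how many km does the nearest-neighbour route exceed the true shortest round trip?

The nearest-neighbour route is 7 km longer than optimal.

From Pine: Fenby=6, Milton=8, Willow=15, Easton=22, Upland=31 → choose Fenby (6).
From Fenby: Milton=3, Willow=11, Easton=17, Upland=26 → choose Milton (3).
From Milton: Willow=14, Easton=18, Upland=23 → choose Willow (14).
From Willow: Easton=7, Upland=21 → choose Easton (7).
From Easton: Upland=14 → choose Upland (14).
NN route Pine → Fenby → Milton → Willow → Easton → Upland → Pine costs 75.
Optimal: Pine → Willow → Easton → Upland → Milton → Fenby → Pine costs 68 (by enumerating all 60 distinct tours).
Excess = 75 − 68 = 7.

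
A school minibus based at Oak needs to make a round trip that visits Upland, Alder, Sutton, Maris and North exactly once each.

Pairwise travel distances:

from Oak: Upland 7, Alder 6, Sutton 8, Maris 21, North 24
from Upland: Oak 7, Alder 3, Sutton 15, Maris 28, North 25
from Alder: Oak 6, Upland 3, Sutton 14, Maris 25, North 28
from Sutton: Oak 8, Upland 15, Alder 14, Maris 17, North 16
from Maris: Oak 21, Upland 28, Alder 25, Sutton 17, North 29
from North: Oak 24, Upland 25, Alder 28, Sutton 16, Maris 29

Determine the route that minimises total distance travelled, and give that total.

There are 60 distinct closed tours to check (reversals are equivalent).
Oak→Upland→Alder→Sutton→Maris→North→Oak: 7+3+14+17+29+24 = 94
Oak→Upland→Alder→Sutton→North→Maris→Oak: 7+3+14+16+29+21 = 90
Oak→Upland→Alder→Maris→Sutton→North→Oak: 7+3+25+17+16+24 = 92
Oak→Upland→Alder→Maris→North→Sutton→Oak: 7+3+25+29+16+8 = 88
Oak→Upland→Alder→North→Sutton→Maris→Oak: 7+3+28+16+17+21 = 92
Oak→Upland→Alder→North→Maris→Sutton→Oak: 7+3+28+29+17+8 = 92
Oak→Upland→Sutton→Alder→Maris→North→Oak: 7+15+14+25+29+24 = 114
Oak→Upland→Sutton→Alder→North→Maris→Oak: 7+15+14+28+29+21 = 114
Oak→Upland→Sutton→Maris→Alder→North→Oak: 7+15+17+25+28+24 = 116
Oak→Upland→Sutton→Maris→North→Alder→Oak: 7+15+17+29+28+6 = 102
Oak→Upland→Sutton→North→Alder→Maris→Oak: 7+15+16+28+25+21 = 112
Oak→Upland→Sutton→North→Maris→Alder→Oak: 7+15+16+29+25+6 = 98
Oak→Upland→Maris→Alder→Sutton→North→Oak: 7+28+25+14+16+24 = 114
Oak→Upland→Maris→Alder→North→Sutton→Oak: 7+28+25+28+16+8 = 112
… (46 more)
The minimum is 88.
One optimal route: Oak → Upland → Alder → Maris → North → Sutton → Oak (or its reverse).

88 — the shortest possible round trip.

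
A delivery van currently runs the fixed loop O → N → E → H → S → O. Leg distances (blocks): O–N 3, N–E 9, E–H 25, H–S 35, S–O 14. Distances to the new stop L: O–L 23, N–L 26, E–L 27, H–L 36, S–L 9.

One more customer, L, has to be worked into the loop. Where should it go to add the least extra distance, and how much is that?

Adding 10 blocks by placing L on the H–S leg.

Insertion cost between consecutive stops i–j is d(i,L) + d(L,j) − d(i,j):
  between O and N: 23 + 26 − 3 = 46
  between N and E: 26 + 27 − 9 = 44
  between E and H: 27 + 36 − 25 = 38
  between H and S: 36 + 9 − 35 = 10
  between S and O: 9 + 23 − 14 = 18
Cheapest insertion is between H and S, adding 10.
New total = 86 + 10 = 96.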